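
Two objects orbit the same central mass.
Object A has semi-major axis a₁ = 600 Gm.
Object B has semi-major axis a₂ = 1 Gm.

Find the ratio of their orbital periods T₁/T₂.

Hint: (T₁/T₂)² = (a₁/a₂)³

Convert to SI: a₁ = 600 Gm = 6e+11 m; a₂ = 1 Gm = 1e+09 m.
From Kepler's third law, (T₁/T₂)² = (a₁/a₂)³, so T₁/T₂ = (a₁/a₂)^(3/2).
a₁/a₂ = 6e+11 / 1e+09 = 600.
T₁/T₂ = (600)^(3/2) ≈ 1.47e+04.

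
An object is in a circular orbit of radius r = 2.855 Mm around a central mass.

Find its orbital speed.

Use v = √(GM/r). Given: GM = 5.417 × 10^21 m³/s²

Convert to SI: r = 2.855 Mm = 2.855e+06 m.
For a circular orbit, gravity supplies the centripetal force, so v = √(GM / r).
v = √(5.417e+21 / 2.855e+06) m/s ≈ 4.356e+07 m/s = 4.356e+04 km/s.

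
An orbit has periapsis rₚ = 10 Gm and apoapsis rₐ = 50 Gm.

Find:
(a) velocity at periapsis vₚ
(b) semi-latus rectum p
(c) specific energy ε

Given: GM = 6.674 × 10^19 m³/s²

Convert to SI: rₚ = 10 Gm = 1e+10 m; rₐ = 50 Gm = 5e+10 m.
(a) With a = (rₚ + rₐ)/2 = 3e+10 m, vₚ = √(GM (2/rₚ − 1/a)) = √(6.674e+19 · (2/1e+10 − 1/3e+10)) m/s ≈ 1.055e+05 m/s
(b) From a = (rₚ + rₐ)/2 = 3e+10 m and e = (rₐ − rₚ)/(rₐ + rₚ) = 0.666667, p = a(1 − e²) = 3e+10 · (1 − (0.666667)²) ≈ 1.667e+10 m
(c) With a = (rₚ + rₐ)/2 = 3e+10 m, ε = −GM/(2a) = −6.674e+19/(2 · 3e+10) J/kg ≈ -1.112e+09 J/kg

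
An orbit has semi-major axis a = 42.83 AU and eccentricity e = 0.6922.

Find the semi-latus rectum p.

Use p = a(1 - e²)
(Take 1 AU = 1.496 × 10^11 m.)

Convert to SI: a = 42.83 AU = 6.40737e+12 m.
p = a (1 − e²).
p = 6.40737e+12 · (1 − (0.6922)²) = 6.40737e+12 · 0.520859 ≈ 3.337e+12 m = 22.31 AU.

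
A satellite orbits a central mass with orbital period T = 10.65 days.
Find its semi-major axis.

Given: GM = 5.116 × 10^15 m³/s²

Convert to SI: T = 10.65 days = 920160 s.
Invert Kepler's third law: a = (GM · T² / (4π²))^(1/3).
Substituting T = 920160 s and GM = 5.116e+15 m³/s²:
a = (5.116e+15 · (920160)² / (4π²))^(1/3) m
a ≈ 4.787e+08 m = 478.7 Mm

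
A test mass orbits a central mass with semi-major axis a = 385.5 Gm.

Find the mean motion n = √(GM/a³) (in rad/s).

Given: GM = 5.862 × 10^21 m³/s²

Convert to SI: a = 385.5 Gm = 3.855e+11 m.
n = √(GM / a³).
n = √(5.862e+21 / (3.855e+11)³) rad/s ≈ 3.199e-07 rad/s.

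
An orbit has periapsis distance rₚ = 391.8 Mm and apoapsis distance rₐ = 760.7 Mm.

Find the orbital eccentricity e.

Convert to SI: rₚ = 391.8 Mm = 3.918e+08 m; rₐ = 760.7 Mm = 7.607e+08 m.
e = (rₐ − rₚ) / (rₐ + rₚ).
e = (7.607e+08 − 3.918e+08) / (7.607e+08 + 3.918e+08) = 3.689e+08 / 1.1525e+09 ≈ 0.3201.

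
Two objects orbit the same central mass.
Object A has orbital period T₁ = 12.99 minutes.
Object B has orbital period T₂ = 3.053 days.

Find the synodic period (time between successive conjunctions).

Convert to SI: T₁ = 12.99 minutes = 779.4 s; T₂ = 3.053 days = 263779 s.
T_syn = |T₁ · T₂ / (T₁ − T₂)|.
T_syn = |779.4 · 263779 / (779.4 − 263779)| s ≈ 781.7 s = 13.03 minutes.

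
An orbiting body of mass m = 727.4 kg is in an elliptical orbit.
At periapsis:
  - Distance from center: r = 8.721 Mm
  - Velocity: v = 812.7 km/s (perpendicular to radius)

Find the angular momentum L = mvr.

Convert to SI: r = 8.721 Mm = 8.721e+06 m; v = 812.7 km/s = 812700 m/s.
Since v is perpendicular to r, L = m · v · r.
L = 727.4 · 812700 · 8.721e+06 kg·m²/s ≈ 5.155e+15 kg·m²/s.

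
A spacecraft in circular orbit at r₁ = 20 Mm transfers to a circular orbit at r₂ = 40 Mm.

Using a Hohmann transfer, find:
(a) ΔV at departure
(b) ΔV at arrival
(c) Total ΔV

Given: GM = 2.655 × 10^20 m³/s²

Convert to SI: r₁ = 20 Mm = 2e+07 m; r₂ = 40 Mm = 4e+07 m.
Transfer semi-major axis: a_t = (r₁ + r₂)/2 = (2e+07 + 4e+07)/2 = 3e+07 m.
Circular speeds: v₁ = √(GM/r₁) = 3.64349e+06 m/s, v₂ = √(GM/r₂) = 2.57633e+06 m/s.
Transfer speeds (vis-viva v² = GM(2/r − 1/a_t)): v₁ᵗ = 4.20714e+06 m/s, v₂ᵗ = 2.10357e+06 m/s.
(a) ΔV₁ = |v₁ᵗ − v₁| ≈ 5.636e+05 m/s = 563.6 km/s.
(b) ΔV₂ = |v₂ − v₂ᵗ| ≈ 4.728e+05 m/s = 472.8 km/s.
(c) ΔV_total = ΔV₁ + ΔV₂ ≈ 1.036e+06 m/s = 1036 km/s.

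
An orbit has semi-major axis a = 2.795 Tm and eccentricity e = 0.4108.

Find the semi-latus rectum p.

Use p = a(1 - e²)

Convert to SI: a = 2.795 Tm = 2.795e+12 m.
p = a (1 − e²).
p = 2.795e+12 · (1 − (0.4108)²) = 2.795e+12 · 0.831243 ≈ 2.323e+12 m = 2.323 Tm.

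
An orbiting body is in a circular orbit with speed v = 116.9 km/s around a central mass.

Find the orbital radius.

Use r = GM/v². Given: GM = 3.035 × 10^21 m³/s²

Convert to SI: v = 116.9 km/s = 116900 m/s.
For a circular orbit, v² = GM / r, so r = GM / v².
r = 3.035e+21 / (116900)² m ≈ 2.221e+11 m = 2.221 × 10^11 m.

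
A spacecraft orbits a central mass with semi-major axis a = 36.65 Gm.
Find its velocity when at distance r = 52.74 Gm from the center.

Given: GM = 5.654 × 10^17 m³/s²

Convert to SI: a = 36.65 Gm = 3.665e+10 m; r = 52.74 Gm = 5.274e+10 m.
Vis-viva: v = √(GM · (2/r − 1/a)).
2/r − 1/a = 2/5.274e+10 − 1/3.665e+10 = 1.06368e-11 m⁻¹.
v = √(5.654e+17 · 1.06368e-11) m/s ≈ 2452 m/s = 2.452 km/s.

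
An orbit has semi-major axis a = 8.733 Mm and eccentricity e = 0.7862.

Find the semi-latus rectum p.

Convert to SI: a = 8.733 Mm = 8.733e+06 m.
p = a (1 − e²).
p = 8.733e+06 · (1 − (0.7862)²) = 8.733e+06 · 0.38189 ≈ 3.335e+06 m = 3.335 Mm.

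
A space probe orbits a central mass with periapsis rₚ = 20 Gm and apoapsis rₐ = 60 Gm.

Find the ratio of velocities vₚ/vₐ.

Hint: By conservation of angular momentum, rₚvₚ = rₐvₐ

Convert to SI: rₚ = 20 Gm = 2e+10 m; rₐ = 60 Gm = 6e+10 m.
Conservation of angular momentum gives rₚvₚ = rₐvₐ, so vₚ/vₐ = rₐ/rₚ.
vₚ/vₐ = 6e+10 / 2e+10 ≈ 3.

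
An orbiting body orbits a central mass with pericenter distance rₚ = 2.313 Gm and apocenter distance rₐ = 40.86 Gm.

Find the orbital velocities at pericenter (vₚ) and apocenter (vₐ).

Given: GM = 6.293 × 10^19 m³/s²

Convert to SI: rₚ = 2.313 Gm = 2.313e+09 m; rₐ = 40.86 Gm = 4.086e+10 m.
Use the vis-viva equation v² = GM(2/r − 1/a) with a = (rₚ + rₐ)/2 = (2.313e+09 + 4.086e+10)/2 = 2.15865e+10 m.
vₚ = √(GM · (2/rₚ − 1/a)) = √(6.293e+19 · (2/2.313e+09 − 1/2.15865e+10)) m/s ≈ 2.269e+05 m/s = 226.9 km/s.
vₐ = √(GM · (2/rₐ − 1/a)) = √(6.293e+19 · (2/4.086e+10 − 1/2.15865e+10)) m/s ≈ 1.285e+04 m/s = 12.85 km/s.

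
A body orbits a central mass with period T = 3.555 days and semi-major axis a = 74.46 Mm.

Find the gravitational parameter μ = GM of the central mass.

Convert to SI: T = 3.555 days = 307152 s; a = 74.46 Mm = 7.446e+07 m.
GM = 4π² · a³ / T².
GM = 4π² · (7.446e+07)³ / (307152)² m³/s² ≈ 1.728e+14 m³/s² = 1.728 × 10^14 m³/s².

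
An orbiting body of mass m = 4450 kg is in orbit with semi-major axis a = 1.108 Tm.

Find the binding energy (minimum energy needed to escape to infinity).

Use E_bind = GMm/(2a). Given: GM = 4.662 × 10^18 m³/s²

Convert to SI: a = 1.108 Tm = 1.108e+12 m.
Total orbital energy is E = −GMm/(2a); binding energy is E_bind = −E = GMm/(2a).
E_bind = 4.662e+18 · 4450 / (2 · 1.108e+12) J ≈ 9.362e+09 J = 9.362 GJ.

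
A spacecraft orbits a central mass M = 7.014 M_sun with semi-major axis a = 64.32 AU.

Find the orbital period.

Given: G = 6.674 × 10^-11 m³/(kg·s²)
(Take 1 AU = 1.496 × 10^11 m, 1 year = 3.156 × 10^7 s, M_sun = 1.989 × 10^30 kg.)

Convert to SI: a = 64.32 AU = 9.62227e+12 m; M = 7.014 M_sun = 1.39508e+31 kg.
GM = G · M = 6.674e-11 · 1.39508e+31 = 9.31079e+20 m³/s².
Kepler's third law: T = 2π √(a³ / GM).
Substituting a = 9.62227e+12 m and GM = 9.31079e+20 m³/s²:
T = 2π √((9.62227e+12)³ / 9.31079e+20) s
T ≈ 6.146e+09 s = 194.7 years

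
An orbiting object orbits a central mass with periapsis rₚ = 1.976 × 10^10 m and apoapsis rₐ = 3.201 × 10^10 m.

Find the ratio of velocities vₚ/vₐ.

Conservation of angular momentum gives rₚvₚ = rₐvₐ, so vₚ/vₐ = rₐ/rₚ.
vₚ/vₐ = 3.201e+10 / 1.976e+10 ≈ 1.62.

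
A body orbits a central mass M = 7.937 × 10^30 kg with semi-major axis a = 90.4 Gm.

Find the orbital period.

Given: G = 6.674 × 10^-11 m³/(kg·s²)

Convert to SI: a = 90.4 Gm = 9.04e+10 m.
GM = G · M = 6.674e-11 · 7.937e+30 = 5.29715e+20 m³/s².
Kepler's third law: T = 2π √(a³ / GM).
Substituting a = 9.04e+10 m and GM = 5.29715e+20 m³/s²:
T = 2π √((9.04e+10)³ / 5.29715e+20) s
T ≈ 7.42e+06 s = 85.88 days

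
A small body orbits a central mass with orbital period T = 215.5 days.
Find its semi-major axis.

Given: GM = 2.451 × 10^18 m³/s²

Convert to SI: T = 215.5 days = 1.86192e+07 s.
Invert Kepler's third law: a = (GM · T² / (4π²))^(1/3).
Substituting T = 1.86192e+07 s and GM = 2.451e+18 m³/s²:
a = (2.451e+18 · (1.86192e+07)² / (4π²))^(1/3) m
a ≈ 2.782e+10 m = 2.782 × 10^10 m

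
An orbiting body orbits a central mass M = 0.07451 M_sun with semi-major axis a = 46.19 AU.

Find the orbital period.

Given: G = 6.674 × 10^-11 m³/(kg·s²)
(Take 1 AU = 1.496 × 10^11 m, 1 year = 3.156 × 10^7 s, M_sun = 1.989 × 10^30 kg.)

Convert to SI: a = 46.19 AU = 6.91002e+12 m; M = 0.07451 M_sun = 1.482e+29 kg.
GM = G · M = 6.674e-11 · 1.482e+29 = 9.89089e+18 m³/s².
Kepler's third law: T = 2π √(a³ / GM).
Substituting a = 6.91002e+12 m and GM = 9.89089e+18 m³/s²:
T = 2π √((6.91002e+12)³ / 9.89089e+18) s
T ≈ 3.629e+10 s = 1150 years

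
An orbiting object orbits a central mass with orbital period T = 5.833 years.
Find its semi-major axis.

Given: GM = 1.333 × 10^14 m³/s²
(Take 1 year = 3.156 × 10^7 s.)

Convert to SI: T = 5.833 years = 1.84089e+08 s.
Invert Kepler's third law: a = (GM · T² / (4π²))^(1/3).
Substituting T = 1.84089e+08 s and GM = 1.333e+14 m³/s²:
a = (1.333e+14 · (1.84089e+08)² / (4π²))^(1/3) m
a ≈ 4.855e+09 m = 4.855 × 10^9 m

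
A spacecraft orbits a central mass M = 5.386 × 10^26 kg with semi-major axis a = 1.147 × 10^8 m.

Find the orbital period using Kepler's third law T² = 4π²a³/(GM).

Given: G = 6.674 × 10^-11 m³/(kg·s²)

GM = G · M = 6.674e-11 · 5.386e+26 = 3.59462e+16 m³/s².
Kepler's third law: T = 2π √(a³ / GM).
Substituting a = 1.147e+08 m and GM = 3.59462e+16 m³/s²:
T = 2π √((1.147e+08)³ / 3.59462e+16) s
T ≈ 4.071e+04 s = 11.31 hours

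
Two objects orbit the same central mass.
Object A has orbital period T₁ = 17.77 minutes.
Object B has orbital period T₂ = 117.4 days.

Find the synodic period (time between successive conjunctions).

Convert to SI: T₁ = 17.77 minutes = 1066.2 s; T₂ = 117.4 days = 1.01434e+07 s.
T_syn = |T₁ · T₂ / (T₁ − T₂)|.
T_syn = |1066.2 · 1.01434e+07 / (1066.2 − 1.01434e+07)| s ≈ 1066 s = 17.77 minutes.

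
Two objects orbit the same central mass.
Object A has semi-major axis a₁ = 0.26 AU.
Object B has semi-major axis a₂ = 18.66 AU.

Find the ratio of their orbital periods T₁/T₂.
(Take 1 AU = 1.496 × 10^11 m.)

Convert to SI: a₁ = 0.26 AU = 3.8896e+10 m; a₂ = 18.66 AU = 2.79154e+12 m.
From Kepler's third law, (T₁/T₂)² = (a₁/a₂)³, so T₁/T₂ = (a₁/a₂)^(3/2).
a₁/a₂ = 3.8896e+10 / 2.79154e+12 = 0.0139335.
T₁/T₂ = (0.0139335)^(3/2) ≈ 0.001645.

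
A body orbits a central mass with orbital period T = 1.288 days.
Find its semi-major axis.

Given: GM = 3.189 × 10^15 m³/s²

Convert to SI: T = 1.288 days = 111283 s.
Invert Kepler's third law: a = (GM · T² / (4π²))^(1/3).
Substituting T = 111283 s and GM = 3.189e+15 m³/s²:
a = (3.189e+15 · (111283)² / (4π²))^(1/3) m
a ≈ 1e+08 m = 100 Mm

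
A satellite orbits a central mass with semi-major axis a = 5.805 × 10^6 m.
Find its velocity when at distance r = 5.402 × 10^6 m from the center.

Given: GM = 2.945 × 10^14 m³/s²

Vis-viva: v = √(GM · (2/r − 1/a)).
2/r − 1/a = 2/5.402e+06 − 1/5.805e+06 = 1.97968e-07 m⁻¹.
v = √(2.945e+14 · 1.97968e-07) m/s ≈ 7636 m/s = 7.636 km/s.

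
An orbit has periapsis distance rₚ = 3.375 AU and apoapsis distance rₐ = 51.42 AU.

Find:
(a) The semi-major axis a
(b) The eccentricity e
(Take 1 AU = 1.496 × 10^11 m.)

Convert to SI: rₚ = 3.375 AU = 5.049e+11 m; rₐ = 51.42 AU = 7.69243e+12 m.
(a) a = (rₚ + rₐ) / 2 = (5.049e+11 + 7.69243e+12) / 2 ≈ 4.099e+12 m = 27.4 AU.
(b) e = (rₐ − rₚ) / (rₐ + rₚ) = (7.69243e+12 − 5.049e+11) / (7.69243e+12 + 5.049e+11) ≈ 0.8768.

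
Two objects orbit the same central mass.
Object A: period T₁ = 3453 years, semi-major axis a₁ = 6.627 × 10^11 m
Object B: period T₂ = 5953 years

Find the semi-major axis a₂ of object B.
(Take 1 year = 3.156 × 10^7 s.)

Convert to SI: T₁ = 3453 years = 1.08977e+11 s; T₂ = 5953 years = 1.87877e+11 s.
Kepler's third law: (T₁/T₂)² = (a₁/a₂)³ ⇒ a₂ = a₁ · (T₂/T₁)^(2/3).
T₂/T₁ = 1.87877e+11 / 1.08977e+11 = 1.72401.
a₂ = 6.627e+11 · (1.72401)^(2/3) m ≈ 9.528e+11 m = 9.528 × 10^11 m.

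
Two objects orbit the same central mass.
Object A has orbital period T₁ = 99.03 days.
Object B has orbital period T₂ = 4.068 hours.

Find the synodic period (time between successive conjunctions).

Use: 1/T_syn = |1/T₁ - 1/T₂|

Convert to SI: T₁ = 99.03 days = 8.55619e+06 s; T₂ = 4.068 hours = 14644.8 s.
T_syn = |T₁ · T₂ / (T₁ − T₂)|.
T_syn = |8.55619e+06 · 14644.8 / (8.55619e+06 − 14644.8)| s ≈ 1.467e+04 s = 4.075 hours.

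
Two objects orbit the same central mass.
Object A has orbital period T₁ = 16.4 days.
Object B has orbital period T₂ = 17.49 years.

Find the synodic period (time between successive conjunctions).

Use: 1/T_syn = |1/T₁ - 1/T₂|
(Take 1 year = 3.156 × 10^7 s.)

Convert to SI: T₁ = 16.4 days = 1.41696e+06 s; T₂ = 17.49 years = 5.51984e+08 s.
T_syn = |T₁ · T₂ / (T₁ − T₂)|.
T_syn = |1.41696e+06 · 5.51984e+08 / (1.41696e+06 − 5.51984e+08)| s ≈ 1.421e+06 s = 16.44 days.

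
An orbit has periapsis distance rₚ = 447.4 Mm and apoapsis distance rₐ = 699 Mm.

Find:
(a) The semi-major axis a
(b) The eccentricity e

Convert to SI: rₚ = 447.4 Mm = 4.474e+08 m; rₐ = 699 Mm = 6.99e+08 m.
(a) a = (rₚ + rₐ) / 2 = (4.474e+08 + 6.99e+08) / 2 ≈ 5.732e+08 m = 573.2 Mm.
(b) e = (rₐ − rₚ) / (rₐ + rₚ) = (6.99e+08 − 4.474e+08) / (6.99e+08 + 4.474e+08) ≈ 0.2195.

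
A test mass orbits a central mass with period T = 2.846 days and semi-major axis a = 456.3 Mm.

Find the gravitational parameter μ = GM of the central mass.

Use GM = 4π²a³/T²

Convert to SI: T = 2.846 days = 245894 s; a = 456.3 Mm = 4.563e+08 m.
GM = 4π² · a³ / T².
GM = 4π² · (4.563e+08)³ / (245894)² m³/s² ≈ 6.203e+16 m³/s² = 6.203 × 10^16 m³/s².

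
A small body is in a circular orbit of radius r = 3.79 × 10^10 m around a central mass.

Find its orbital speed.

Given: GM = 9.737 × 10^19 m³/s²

For a circular orbit, gravity supplies the centripetal force, so v = √(GM / r).
v = √(9.737e+19 / 3.79e+10) m/s ≈ 5.069e+04 m/s = 50.69 km/s.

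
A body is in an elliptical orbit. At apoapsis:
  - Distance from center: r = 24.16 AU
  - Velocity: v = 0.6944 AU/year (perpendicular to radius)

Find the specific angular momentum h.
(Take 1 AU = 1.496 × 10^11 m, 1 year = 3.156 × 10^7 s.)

Convert to SI: r = 24.16 AU = 3.61434e+12 m; v = 0.6944 AU/year = 3291.58 m/s.
With v perpendicular to r, h = r · v.
h = 3.61434e+12 · 3291.58 m²/s ≈ 1.19e+16 m²/s.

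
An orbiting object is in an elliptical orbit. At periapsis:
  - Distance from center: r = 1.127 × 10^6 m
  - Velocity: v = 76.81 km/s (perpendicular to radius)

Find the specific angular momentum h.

Convert to SI: v = 76.81 km/s = 76810 m/s.
With v perpendicular to r, h = r · v.
h = 1.127e+06 · 76810 m²/s ≈ 8.656e+10 m²/s.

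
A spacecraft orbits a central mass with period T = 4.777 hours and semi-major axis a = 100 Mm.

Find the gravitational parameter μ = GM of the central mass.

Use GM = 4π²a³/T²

Convert to SI: T = 4.777 hours = 17197.2 s; a = 100 Mm = 1e+08 m.
GM = 4π² · a³ / T².
GM = 4π² · (1e+08)³ / (17197.2)² m³/s² ≈ 1.335e+17 m³/s² = 1.335 × 10^17 m³/s².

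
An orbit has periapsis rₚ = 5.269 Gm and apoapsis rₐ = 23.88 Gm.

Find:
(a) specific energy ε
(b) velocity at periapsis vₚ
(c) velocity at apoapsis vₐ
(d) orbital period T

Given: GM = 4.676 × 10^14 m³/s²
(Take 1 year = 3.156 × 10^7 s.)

Convert to SI: rₚ = 5.269 Gm = 5.269e+09 m; rₐ = 23.88 Gm = 2.388e+10 m.
(a) With a = (rₚ + rₐ)/2 = 1.45745e+10 m, ε = −GM/(2a) = −4.676e+14/(2 · 1.45745e+10) J/kg ≈ -1.604e+04 J/kg
(b) With a = (rₚ + rₐ)/2 = 1.45745e+10 m, vₚ = √(GM (2/rₚ − 1/a)) = √(4.676e+14 · (2/5.269e+09 − 1/1.45745e+10)) m/s ≈ 381.3 m/s
(c) With a = (rₚ + rₐ)/2 = 1.45745e+10 m, vₐ = √(GM (2/rₐ − 1/a)) = √(4.676e+14 · (2/2.388e+10 − 1/1.45745e+10)) m/s ≈ 84.14 m/s
(d) With a = (rₚ + rₐ)/2 = 1.45745e+10 m, T = 2π √(a³/GM) = 2π √((1.45745e+10)³/4.676e+14) s ≈ 5.112e+08 s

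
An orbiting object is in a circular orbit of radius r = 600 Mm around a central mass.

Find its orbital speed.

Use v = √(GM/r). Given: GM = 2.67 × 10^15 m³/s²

Convert to SI: r = 600 Mm = 6e+08 m.
For a circular orbit, gravity supplies the centripetal force, so v = √(GM / r).
v = √(2.67e+15 / 6e+08) m/s ≈ 2110 m/s = 2.11 km/s.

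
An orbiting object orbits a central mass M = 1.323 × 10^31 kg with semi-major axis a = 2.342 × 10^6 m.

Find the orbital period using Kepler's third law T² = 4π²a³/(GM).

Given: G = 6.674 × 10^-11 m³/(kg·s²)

GM = G · M = 6.674e-11 · 1.323e+31 = 8.8297e+20 m³/s².
Kepler's third law: T = 2π √(a³ / GM).
Substituting a = 2.342e+06 m and GM = 8.8297e+20 m³/s²:
T = 2π √((2.342e+06)³ / 8.8297e+20) s
T ≈ 0.7579 s = 0.7579 seconds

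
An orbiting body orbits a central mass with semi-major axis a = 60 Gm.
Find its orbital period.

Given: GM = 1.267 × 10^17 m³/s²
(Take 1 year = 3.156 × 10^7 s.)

Convert to SI: a = 60 Gm = 6e+10 m.
Kepler's third law: T = 2π √(a³ / GM).
Substituting a = 6e+10 m and GM = 1.267e+17 m³/s²:
T = 2π √((6e+10)³ / 1.267e+17) s
T ≈ 2.594e+08 s = 8.22 years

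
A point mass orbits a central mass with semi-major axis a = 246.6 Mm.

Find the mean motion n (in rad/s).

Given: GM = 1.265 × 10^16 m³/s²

Convert to SI: a = 246.6 Mm = 2.466e+08 m.
n = √(GM / a³).
n = √(1.265e+16 / (2.466e+08)³) rad/s ≈ 2.904e-05 rad/s.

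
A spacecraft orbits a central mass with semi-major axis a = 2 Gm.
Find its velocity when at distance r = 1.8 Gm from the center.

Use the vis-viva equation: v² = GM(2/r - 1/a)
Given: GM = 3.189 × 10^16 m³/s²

Convert to SI: a = 2 Gm = 2e+09 m; r = 1.8 Gm = 1.8e+09 m.
Vis-viva: v = √(GM · (2/r − 1/a)).
2/r − 1/a = 2/1.8e+09 − 1/2e+09 = 6.11111e-10 m⁻¹.
v = √(3.189e+16 · 6.11111e-10) m/s ≈ 4415 m/s = 4.415 km/s.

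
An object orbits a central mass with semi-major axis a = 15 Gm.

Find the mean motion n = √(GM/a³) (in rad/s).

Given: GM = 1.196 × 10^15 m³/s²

Convert to SI: a = 15 Gm = 1.5e+10 m.
n = √(GM / a³).
n = √(1.196e+15 / (1.5e+10)³) rad/s ≈ 1.882e-08 rad/s.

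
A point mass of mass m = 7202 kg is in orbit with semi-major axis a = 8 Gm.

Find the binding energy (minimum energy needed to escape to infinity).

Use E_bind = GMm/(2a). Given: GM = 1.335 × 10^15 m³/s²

Convert to SI: a = 8 Gm = 8e+09 m.
Total orbital energy is E = −GMm/(2a); binding energy is E_bind = −E = GMm/(2a).
E_bind = 1.335e+15 · 7202 / (2 · 8e+09) J ≈ 6.009e+08 J = 600.9 MJ.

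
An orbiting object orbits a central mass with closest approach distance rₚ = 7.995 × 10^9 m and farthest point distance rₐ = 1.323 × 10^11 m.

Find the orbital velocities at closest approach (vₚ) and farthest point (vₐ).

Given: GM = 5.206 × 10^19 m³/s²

Use the vis-viva equation v² = GM(2/r − 1/a) with a = (rₚ + rₐ)/2 = (7.995e+09 + 1.323e+11)/2 = 7.01475e+10 m.
vₚ = √(GM · (2/rₚ − 1/a)) = √(5.206e+19 · (2/7.995e+09 − 1/7.01475e+10)) m/s ≈ 1.108e+05 m/s = 110.8 km/s.
vₐ = √(GM · (2/rₐ − 1/a)) = √(5.206e+19 · (2/1.323e+11 − 1/7.01475e+10)) m/s ≈ 6697 m/s = 6.697 km/s.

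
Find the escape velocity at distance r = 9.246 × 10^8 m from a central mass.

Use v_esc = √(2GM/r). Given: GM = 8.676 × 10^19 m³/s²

Escape velocity comes from setting total energy to zero: ½v² − GM/r = 0 ⇒ v_esc = √(2GM / r).
v_esc = √(2 · 8.676e+19 / 9.246e+08) m/s ≈ 4.332e+05 m/s = 433.2 km/s.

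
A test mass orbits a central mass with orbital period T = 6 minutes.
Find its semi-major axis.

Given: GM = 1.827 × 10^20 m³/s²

Convert to SI: T = 6 minutes = 360 s.
Invert Kepler's third law: a = (GM · T² / (4π²))^(1/3).
Substituting T = 360 s and GM = 1.827e+20 m³/s²:
a = (1.827e+20 · (360)² / (4π²))^(1/3) m
a ≈ 8.433e+07 m = 84.33 Mm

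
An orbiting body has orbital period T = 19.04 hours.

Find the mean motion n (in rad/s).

Convert to SI: T = 19.04 hours = 68544 s.
n = 2π / T.
n = 2π / 68544 s ≈ 9.167e-05 rad/s.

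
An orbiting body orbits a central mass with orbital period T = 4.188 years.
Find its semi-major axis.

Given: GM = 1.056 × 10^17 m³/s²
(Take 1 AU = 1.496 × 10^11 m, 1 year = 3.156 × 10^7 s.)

Convert to SI: T = 4.188 years = 1.32173e+08 s.
Invert Kepler's third law: a = (GM · T² / (4π²))^(1/3).
Substituting T = 1.32173e+08 s and GM = 1.056e+17 m³/s²:
a = (1.056e+17 · (1.32173e+08)² / (4π²))^(1/3) m
a ≈ 3.602e+10 m = 0.2408 AU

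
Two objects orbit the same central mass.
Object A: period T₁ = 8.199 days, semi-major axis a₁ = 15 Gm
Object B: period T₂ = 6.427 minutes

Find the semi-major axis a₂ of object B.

Convert to SI: T₁ = 8.199 days = 708394 s; a₁ = 15 Gm = 1.5e+10 m; T₂ = 6.427 minutes = 385.62 s.
Kepler's third law: (T₁/T₂)² = (a₁/a₂)³ ⇒ a₂ = a₁ · (T₂/T₁)^(2/3).
T₂/T₁ = 385.62 / 708394 = 0.000544358.
a₂ = 1.5e+10 · (0.000544358)^(2/3) m ≈ 1e+08 m = 100 Mm.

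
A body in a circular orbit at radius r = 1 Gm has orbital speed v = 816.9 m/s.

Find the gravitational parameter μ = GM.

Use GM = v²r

Convert to SI: r = 1 Gm = 1e+09 m.
For a circular orbit v² = GM/r, so GM = v² · r.
GM = (816.9)² · 1e+09 m³/s² ≈ 6.673e+14 m³/s² = 6.673 × 10^14 m³/s².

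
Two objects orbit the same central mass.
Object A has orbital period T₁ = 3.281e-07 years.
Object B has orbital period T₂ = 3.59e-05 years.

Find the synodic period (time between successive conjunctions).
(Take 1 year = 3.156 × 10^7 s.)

Convert to SI: T₁ = 3.281e-07 years = 10.3548 s; T₂ = 3.59e-05 years = 1133 s.
T_syn = |T₁ · T₂ / (T₁ − T₂)|.
T_syn = |10.3548 · 1133 / (10.3548 − 1133)| s ≈ 10.45 s = 3.311e-07 years.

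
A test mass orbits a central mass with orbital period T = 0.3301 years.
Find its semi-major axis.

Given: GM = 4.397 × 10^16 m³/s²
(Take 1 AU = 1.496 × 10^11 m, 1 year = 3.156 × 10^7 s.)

Convert to SI: T = 0.3301 years = 1.0418e+07 s.
Invert Kepler's third law: a = (GM · T² / (4π²))^(1/3).
Substituting T = 1.0418e+07 s and GM = 4.397e+16 m³/s²:
a = (4.397e+16 · (1.0418e+07)² / (4π²))^(1/3) m
a ≈ 4.944e+09 m = 0.03305 AU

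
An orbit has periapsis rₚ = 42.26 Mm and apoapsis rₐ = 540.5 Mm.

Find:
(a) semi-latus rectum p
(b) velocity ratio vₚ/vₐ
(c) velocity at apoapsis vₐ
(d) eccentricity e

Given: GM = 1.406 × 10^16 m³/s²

Convert to SI: rₚ = 42.26 Mm = 4.226e+07 m; rₐ = 540.5 Mm = 5.405e+08 m.
(a) From a = (rₚ + rₐ)/2 = 2.9138e+08 m and e = (rₐ − rₚ)/(rₐ + rₚ) = 0.854966, p = a(1 − e²) = 2.9138e+08 · (1 − (0.854966)²) ≈ 7.839e+07 m
(b) Conservation of angular momentum (rₚvₚ = rₐvₐ) gives vₚ/vₐ = rₐ/rₚ = 5.405e+08/4.226e+07 ≈ 12.79
(c) With a = (rₚ + rₐ)/2 = 2.9138e+08 m, vₐ = √(GM (2/rₐ − 1/a)) = √(1.406e+16 · (2/5.405e+08 − 1/2.9138e+08)) m/s ≈ 1942 m/s
(d) e = (rₐ − rₚ)/(rₐ + rₚ) = (5.405e+08 − 4.226e+07)/(5.405e+08 + 4.226e+07) ≈ 0.855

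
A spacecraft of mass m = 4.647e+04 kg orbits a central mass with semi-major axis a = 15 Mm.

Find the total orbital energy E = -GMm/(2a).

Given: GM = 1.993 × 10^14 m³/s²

Convert to SI: a = 15 Mm = 1.5e+07 m.
E = −GMm / (2a).
E = −1.993e+14 · 4.647e+04 / (2 · 1.5e+07) J ≈ -3.087e+11 J = -308.7 GJ.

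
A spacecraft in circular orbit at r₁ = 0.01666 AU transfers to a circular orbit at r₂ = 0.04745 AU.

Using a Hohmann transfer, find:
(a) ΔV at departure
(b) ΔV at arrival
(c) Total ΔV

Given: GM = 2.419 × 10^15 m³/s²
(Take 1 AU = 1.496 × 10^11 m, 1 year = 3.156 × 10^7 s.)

Convert to SI: r₁ = 0.01666 AU = 2.49234e+09 m; r₂ = 0.04745 AU = 7.09852e+09 m.
Transfer semi-major axis: a_t = (r₁ + r₂)/2 = (2.49234e+09 + 7.09852e+09)/2 = 4.79543e+09 m.
Circular speeds: v₁ = √(GM/r₁) = 985.178 m/s, v₂ = √(GM/r₂) = 583.76 m/s.
Transfer speeds (vis-viva v² = GM(2/r − 1/a_t)): v₁ᵗ = 1198.63 m/s, v₂ᵗ = 420.846 m/s.
(a) ΔV₁ = |v₁ᵗ − v₁| ≈ 213.5 m/s = 0.04503 AU/year.
(b) ΔV₂ = |v₂ − v₂ᵗ| ≈ 162.9 m/s = 0.03437 AU/year.
(c) ΔV_total = ΔV₁ + ΔV₂ ≈ 376.4 m/s = 0.0794 AU/year.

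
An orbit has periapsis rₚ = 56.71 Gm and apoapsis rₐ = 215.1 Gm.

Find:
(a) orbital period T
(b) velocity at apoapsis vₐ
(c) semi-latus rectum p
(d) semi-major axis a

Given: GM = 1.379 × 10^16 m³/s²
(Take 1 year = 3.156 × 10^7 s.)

Convert to SI: rₚ = 56.71 Gm = 5.671e+10 m; rₐ = 215.1 Gm = 2.151e+11 m.
(a) With a = (rₚ + rₐ)/2 = 1.35905e+11 m, T = 2π √(a³/GM) = 2π √((1.35905e+11)³/1.379e+16) s ≈ 2.681e+09 s
(b) With a = (rₚ + rₐ)/2 = 1.35905e+11 m, vₐ = √(GM (2/rₐ − 1/a)) = √(1.379e+16 · (2/2.151e+11 − 1/1.35905e+11)) m/s ≈ 163.6 m/s
(c) From a = (rₚ + rₐ)/2 = 1.35905e+11 m and e = (rₐ − rₚ)/(rₐ + rₚ) = 0.582723, p = a(1 − e²) = 1.35905e+11 · (1 − (0.582723)²) ≈ 8.976e+10 m
(d) a = (rₚ + rₐ)/2 = (5.671e+10 + 2.151e+11)/2 ≈ 1.359e+11 m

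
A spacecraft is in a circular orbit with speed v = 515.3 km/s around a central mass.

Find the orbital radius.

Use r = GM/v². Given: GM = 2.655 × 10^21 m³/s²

Convert to SI: v = 515.3 km/s = 515300 m/s.
For a circular orbit, v² = GM / r, so r = GM / v².
r = 2.655e+21 / (515300)² m ≈ 9.999e+09 m = 9.999 Gm.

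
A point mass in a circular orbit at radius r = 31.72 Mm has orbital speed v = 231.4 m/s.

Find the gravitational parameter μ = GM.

Convert to SI: r = 31.72 Mm = 3.172e+07 m.
For a circular orbit v² = GM/r, so GM = v² · r.
GM = (231.4)² · 3.172e+07 m³/s² ≈ 1.698e+12 m³/s² = 1.698 × 10^12 m³/s².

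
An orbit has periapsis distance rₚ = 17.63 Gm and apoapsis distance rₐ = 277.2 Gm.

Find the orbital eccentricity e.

Convert to SI: rₚ = 17.63 Gm = 1.763e+10 m; rₐ = 277.2 Gm = 2.772e+11 m.
e = (rₐ − rₚ) / (rₐ + rₚ).
e = (2.772e+11 − 1.763e+10) / (2.772e+11 + 1.763e+10) = 2.5957e+11 / 2.9483e+11 ≈ 0.8804.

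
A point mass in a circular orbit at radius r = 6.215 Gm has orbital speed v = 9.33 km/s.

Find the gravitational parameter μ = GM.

Convert to SI: r = 6.215 Gm = 6.215e+09 m; v = 9.33 km/s = 9330 m/s.
For a circular orbit v² = GM/r, so GM = v² · r.
GM = (9330)² · 6.215e+09 m³/s² ≈ 5.41e+17 m³/s² = 5.41 × 10^17 m³/s².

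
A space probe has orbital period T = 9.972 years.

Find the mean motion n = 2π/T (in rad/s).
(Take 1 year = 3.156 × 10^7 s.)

Convert to SI: T = 9.972 years = 3.14716e+08 s.
n = 2π / T.
n = 2π / 3.14716e+08 s ≈ 1.996e-08 rad/s.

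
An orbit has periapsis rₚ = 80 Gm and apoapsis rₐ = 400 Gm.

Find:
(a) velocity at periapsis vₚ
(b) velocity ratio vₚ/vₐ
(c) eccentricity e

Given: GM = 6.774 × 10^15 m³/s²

Convert to SI: rₚ = 80 Gm = 8e+10 m; rₐ = 400 Gm = 4e+11 m.
(a) With a = (rₚ + rₐ)/2 = 2.4e+11 m, vₚ = √(GM (2/rₚ − 1/a)) = √(6.774e+15 · (2/8e+10 − 1/2.4e+11)) m/s ≈ 375.7 m/s
(b) Conservation of angular momentum (rₚvₚ = rₐvₐ) gives vₚ/vₐ = rₐ/rₚ = 4e+11/8e+10 ≈ 5
(c) e = (rₐ − rₚ)/(rₐ + rₚ) = (4e+11 − 8e+10)/(4e+11 + 8e+10) ≈ 0.6667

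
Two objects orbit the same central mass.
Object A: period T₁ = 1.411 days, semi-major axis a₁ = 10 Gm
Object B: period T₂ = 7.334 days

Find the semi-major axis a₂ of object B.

Convert to SI: T₁ = 1.411 days = 121910 s; a₁ = 10 Gm = 1e+10 m; T₂ = 7.334 days = 633658 s.
Kepler's third law: (T₁/T₂)² = (a₁/a₂)³ ⇒ a₂ = a₁ · (T₂/T₁)^(2/3).
T₂/T₁ = 633658 / 121910 = 5.19773.
a₂ = 1e+10 · (5.19773)^(2/3) m ≈ 3.001e+10 m = 30.01 Gm.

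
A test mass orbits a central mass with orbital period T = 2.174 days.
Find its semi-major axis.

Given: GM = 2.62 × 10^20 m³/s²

Convert to SI: T = 2.174 days = 187834 s.
Invert Kepler's third law: a = (GM · T² / (4π²))^(1/3).
Substituting T = 187834 s and GM = 2.62e+20 m³/s²:
a = (2.62e+20 · (187834)² / (4π²))^(1/3) m
a ≈ 6.164e+09 m = 6.164 Gm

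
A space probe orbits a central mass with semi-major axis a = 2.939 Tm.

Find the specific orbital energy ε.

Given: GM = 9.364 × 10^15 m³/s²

Convert to SI: a = 2.939 Tm = 2.939e+12 m.
ε = −GM / (2a).
ε = −9.364e+15 / (2 · 2.939e+12) J/kg ≈ -1593 J/kg = -1.593 kJ/kg.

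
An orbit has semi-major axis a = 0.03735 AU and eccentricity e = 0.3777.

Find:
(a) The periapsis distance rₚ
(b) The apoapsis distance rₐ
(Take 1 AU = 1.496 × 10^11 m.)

Convert to SI: a = 0.03735 AU = 5.58756e+09 m.
(a) rₚ = a(1 − e) = 5.58756e+09 · (1 − 0.3777) = 5.58756e+09 · 0.6223 ≈ 3.477e+09 m = 0.02324 AU.
(b) rₐ = a(1 + e) = 5.58756e+09 · (1 + 0.3777) = 5.58756e+09 · 1.3777 ≈ 7.698e+09 m = 0.05146 AU.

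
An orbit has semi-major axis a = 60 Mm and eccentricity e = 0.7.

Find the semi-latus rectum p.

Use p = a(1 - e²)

Convert to SI: a = 60 Mm = 6e+07 m.
p = a (1 − e²).
p = 6e+07 · (1 − (0.7)²) = 6e+07 · 0.51 ≈ 3.06e+07 m = 30.6 Mm.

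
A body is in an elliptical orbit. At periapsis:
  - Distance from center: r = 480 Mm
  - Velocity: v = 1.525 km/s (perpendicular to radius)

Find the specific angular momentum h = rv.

Convert to SI: r = 480 Mm = 4.8e+08 m; v = 1.525 km/s = 1525 m/s.
With v perpendicular to r, h = r · v.
h = 4.8e+08 · 1525 m²/s ≈ 7.32e+11 m²/s.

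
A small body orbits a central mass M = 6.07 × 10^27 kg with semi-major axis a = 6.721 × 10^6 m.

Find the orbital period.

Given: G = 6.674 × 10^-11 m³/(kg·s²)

GM = G · M = 6.674e-11 · 6.07e+27 = 4.05112e+17 m³/s².
Kepler's third law: T = 2π √(a³ / GM).
Substituting a = 6.721e+06 m and GM = 4.05112e+17 m³/s²:
T = 2π √((6.721e+06)³ / 4.05112e+17) s
T ≈ 172 s = 2.867 minutes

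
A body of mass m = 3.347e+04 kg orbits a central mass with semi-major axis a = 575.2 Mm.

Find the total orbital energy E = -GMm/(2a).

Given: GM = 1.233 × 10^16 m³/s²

Convert to SI: a = 575.2 Mm = 5.752e+08 m.
E = −GMm / (2a).
E = −1.233e+16 · 3.347e+04 / (2 · 5.752e+08) J ≈ -3.587e+11 J = -358.7 GJ.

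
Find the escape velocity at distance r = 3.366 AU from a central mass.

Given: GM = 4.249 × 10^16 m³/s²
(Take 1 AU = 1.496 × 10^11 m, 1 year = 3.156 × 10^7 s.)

Convert to SI: r = 3.366 AU = 5.03554e+11 m.
Escape velocity comes from setting total energy to zero: ½v² − GM/r = 0 ⇒ v_esc = √(2GM / r).
v_esc = √(2 · 4.249e+16 / 5.03554e+11) m/s ≈ 410.8 m/s = 0.08666 AU/year.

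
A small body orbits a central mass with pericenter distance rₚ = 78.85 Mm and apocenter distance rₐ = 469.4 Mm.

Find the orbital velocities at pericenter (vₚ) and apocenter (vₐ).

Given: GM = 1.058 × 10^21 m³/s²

Convert to SI: rₚ = 78.85 Mm = 7.885e+07 m; rₐ = 469.4 Mm = 4.694e+08 m.
Use the vis-viva equation v² = GM(2/r − 1/a) with a = (rₚ + rₐ)/2 = (7.885e+07 + 4.694e+08)/2 = 2.74125e+08 m.
vₚ = √(GM · (2/rₚ − 1/a)) = √(1.058e+21 · (2/7.885e+07 − 1/2.74125e+08)) m/s ≈ 4.793e+06 m/s = 4793 km/s.
vₐ = √(GM · (2/rₐ − 1/a)) = √(1.058e+21 · (2/4.694e+08 − 1/2.74125e+08)) m/s ≈ 8.052e+05 m/s = 805.2 km/s.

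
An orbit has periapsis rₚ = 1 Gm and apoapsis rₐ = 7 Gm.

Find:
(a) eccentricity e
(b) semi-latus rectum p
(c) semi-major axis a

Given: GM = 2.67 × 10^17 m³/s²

Convert to SI: rₚ = 1 Gm = 1e+09 m; rₐ = 7 Gm = 7e+09 m.
(a) e = (rₐ − rₚ)/(rₐ + rₚ) = (7e+09 − 1e+09)/(7e+09 + 1e+09) ≈ 0.75
(b) From a = (rₚ + rₐ)/2 = 4e+09 m and e = (rₐ − rₚ)/(rₐ + rₚ) = 0.75, p = a(1 − e²) = 4e+09 · (1 − (0.75)²) ≈ 1.75e+09 m
(c) a = (rₚ + rₐ)/2 = (1e+09 + 7e+09)/2 ≈ 4e+09 m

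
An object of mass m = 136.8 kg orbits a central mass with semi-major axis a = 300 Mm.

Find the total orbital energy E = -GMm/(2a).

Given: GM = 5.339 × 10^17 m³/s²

Convert to SI: a = 300 Mm = 3e+08 m.
E = −GMm / (2a).
E = −5.339e+17 · 136.8 / (2 · 3e+08) J ≈ -1.217e+11 J = -121.7 GJ.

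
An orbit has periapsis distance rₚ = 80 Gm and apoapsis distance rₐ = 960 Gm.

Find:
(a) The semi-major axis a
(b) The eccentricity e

Convert to SI: rₚ = 80 Gm = 8e+10 m; rₐ = 960 Gm = 9.6e+11 m.
(a) a = (rₚ + rₐ) / 2 = (8e+10 + 9.6e+11) / 2 ≈ 5.2e+11 m = 520 Gm.
(b) e = (rₐ − rₚ) / (rₐ + rₚ) = (9.6e+11 − 8e+10) / (9.6e+11 + 8e+10) ≈ 0.8462.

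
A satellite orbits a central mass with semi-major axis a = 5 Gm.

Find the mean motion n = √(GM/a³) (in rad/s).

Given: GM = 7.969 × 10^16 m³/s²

Convert to SI: a = 5 Gm = 5e+09 m.
n = √(GM / a³).
n = √(7.969e+16 / (5e+09)³) rad/s ≈ 7.984e-07 rad/s.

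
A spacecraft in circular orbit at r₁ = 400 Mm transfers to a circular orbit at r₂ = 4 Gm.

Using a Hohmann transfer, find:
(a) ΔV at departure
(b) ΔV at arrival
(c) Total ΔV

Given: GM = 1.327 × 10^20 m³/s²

Convert to SI: r₁ = 400 Mm = 4e+08 m; r₂ = 4 Gm = 4e+09 m.
Transfer semi-major axis: a_t = (r₁ + r₂)/2 = (4e+08 + 4e+09)/2 = 2.2e+09 m.
Circular speeds: v₁ = √(GM/r₁) = 575977 m/s, v₂ = √(GM/r₂) = 182140 m/s.
Transfer speeds (vis-viva v² = GM(2/r − 1/a_t)): v₁ᵗ = 776648 m/s, v₂ᵗ = 77664.8 m/s.
(a) ΔV₁ = |v₁ᵗ − v₁| ≈ 2.007e+05 m/s = 200.7 km/s.
(b) ΔV₂ = |v₂ − v₂ᵗ| ≈ 1.045e+05 m/s = 104.5 km/s.
(c) ΔV_total = ΔV₁ + ΔV₂ ≈ 3.051e+05 m/s = 305.1 km/s.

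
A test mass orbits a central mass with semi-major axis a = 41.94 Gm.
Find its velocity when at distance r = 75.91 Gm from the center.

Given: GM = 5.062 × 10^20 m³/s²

Convert to SI: a = 41.94 Gm = 4.194e+10 m; r = 75.91 Gm = 7.591e+10 m.
Vis-viva: v = √(GM · (2/r − 1/a)).
2/r − 1/a = 2/7.591e+10 − 1/4.194e+10 = 2.5034e-12 m⁻¹.
v = √(5.062e+20 · 2.5034e-12) m/s ≈ 3.56e+04 m/s = 35.6 km/s.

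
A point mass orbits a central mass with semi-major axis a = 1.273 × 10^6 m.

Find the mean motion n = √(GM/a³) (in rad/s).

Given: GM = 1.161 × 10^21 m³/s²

n = √(GM / a³).
n = √(1.161e+21 / (1.273e+06)³) rad/s ≈ 23.72 rad/s.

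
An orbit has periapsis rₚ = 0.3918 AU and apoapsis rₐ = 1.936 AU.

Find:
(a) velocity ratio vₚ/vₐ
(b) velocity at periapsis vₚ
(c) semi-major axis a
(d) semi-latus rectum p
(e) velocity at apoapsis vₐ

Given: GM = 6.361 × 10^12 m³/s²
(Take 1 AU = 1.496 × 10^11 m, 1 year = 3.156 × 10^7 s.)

Convert to SI: rₚ = 0.3918 AU = 5.86133e+10 m; rₐ = 1.936 AU = 2.89626e+11 m.
(a) Conservation of angular momentum (rₚvₚ = rₐvₐ) gives vₚ/vₐ = rₐ/rₚ = 2.89626e+11/5.86133e+10 ≈ 4.941
(b) With a = (rₚ + rₐ)/2 = 1.74119e+11 m, vₚ = √(GM (2/rₚ − 1/a)) = √(6.361e+12 · (2/5.86133e+10 − 1/1.74119e+11)) m/s ≈ 13.44 m/s
(c) a = (rₚ + rₐ)/2 = (5.86133e+10 + 2.89626e+11)/2 ≈ 1.741e+11 m
(d) From a = (rₚ + rₐ)/2 = 1.74119e+11 m and e = (rₐ − rₚ)/(rₐ + rₚ) = 0.663373, p = a(1 − e²) = 1.74119e+11 · (1 − (0.663373)²) ≈ 9.75e+10 m
(e) With a = (rₚ + rₐ)/2 = 1.74119e+11 m, vₐ = √(GM (2/rₐ − 1/a)) = √(6.361e+12 · (2/2.89626e+11 − 1/1.74119e+11)) m/s ≈ 2.719 m/s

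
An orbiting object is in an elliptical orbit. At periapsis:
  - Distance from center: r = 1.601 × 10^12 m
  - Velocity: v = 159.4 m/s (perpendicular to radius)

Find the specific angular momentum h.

With v perpendicular to r, h = r · v.
h = 1.601e+12 · 159.4 m²/s ≈ 2.552e+14 m²/s.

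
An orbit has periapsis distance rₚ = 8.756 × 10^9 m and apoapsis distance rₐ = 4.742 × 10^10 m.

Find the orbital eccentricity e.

e = (rₐ − rₚ) / (rₐ + rₚ).
e = (4.742e+10 − 8.756e+09) / (4.742e+10 + 8.756e+09) = 3.8664e+10 / 5.6176e+10 ≈ 0.6883.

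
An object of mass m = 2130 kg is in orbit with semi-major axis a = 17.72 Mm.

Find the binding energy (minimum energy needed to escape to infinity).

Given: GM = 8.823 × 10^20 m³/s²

Convert to SI: a = 17.72 Mm = 1.772e+07 m.
Total orbital energy is E = −GMm/(2a); binding energy is E_bind = −E = GMm/(2a).
E_bind = 8.823e+20 · 2130 / (2 · 1.772e+07) J ≈ 5.303e+16 J = 53.03 PJ.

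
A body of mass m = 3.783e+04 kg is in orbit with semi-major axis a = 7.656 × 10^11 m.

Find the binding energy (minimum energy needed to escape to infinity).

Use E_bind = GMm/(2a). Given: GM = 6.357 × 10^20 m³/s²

Total orbital energy is E = −GMm/(2a); binding energy is E_bind = −E = GMm/(2a).
E_bind = 6.357e+20 · 3.783e+04 / (2 · 7.656e+11) J ≈ 1.571e+13 J = 15.71 TJ.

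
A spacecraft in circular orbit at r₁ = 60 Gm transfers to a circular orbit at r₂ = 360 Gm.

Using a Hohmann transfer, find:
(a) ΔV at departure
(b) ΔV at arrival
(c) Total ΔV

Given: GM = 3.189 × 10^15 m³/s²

Convert to SI: r₁ = 60 Gm = 6e+10 m; r₂ = 360 Gm = 3.6e+11 m.
Transfer semi-major axis: a_t = (r₁ + r₂)/2 = (6e+10 + 3.6e+11)/2 = 2.1e+11 m.
Circular speeds: v₁ = √(GM/r₁) = 230.543 m/s, v₂ = √(GM/r₂) = 94.1187 m/s.
Transfer speeds (vis-viva v² = GM(2/r − 1/a_t)): v₁ᵗ = 301.851 m/s, v₂ᵗ = 50.3086 m/s.
(a) ΔV₁ = |v₁ᵗ − v₁| ≈ 71.31 m/s = 71.31 m/s.
(b) ΔV₂ = |v₂ − v₂ᵗ| ≈ 43.81 m/s = 43.81 m/s.
(c) ΔV_total = ΔV₁ + ΔV₂ ≈ 115.1 m/s = 115.1 m/s.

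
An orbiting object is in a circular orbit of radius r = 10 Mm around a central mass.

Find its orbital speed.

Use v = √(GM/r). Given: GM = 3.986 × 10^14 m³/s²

Convert to SI: r = 10 Mm = 1e+07 m.
For a circular orbit, gravity supplies the centripetal force, so v = √(GM / r).
v = √(3.986e+14 / 1e+07) m/s ≈ 6313 m/s = 6.313 km/s.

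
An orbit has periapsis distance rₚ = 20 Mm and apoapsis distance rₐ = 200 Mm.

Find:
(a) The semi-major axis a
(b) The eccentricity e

Convert to SI: rₚ = 20 Mm = 2e+07 m; rₐ = 200 Mm = 2e+08 m.
(a) a = (rₚ + rₐ) / 2 = (2e+07 + 2e+08) / 2 ≈ 1.1e+08 m = 110 Mm.
(b) e = (rₐ − rₚ) / (rₐ + rₚ) = (2e+08 − 2e+07) / (2e+08 + 2e+07) ≈ 0.8182.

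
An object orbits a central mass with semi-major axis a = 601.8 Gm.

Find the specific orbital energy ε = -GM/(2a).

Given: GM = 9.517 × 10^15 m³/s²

Convert to SI: a = 601.8 Gm = 6.018e+11 m.
ε = −GM / (2a).
ε = −9.517e+15 / (2 · 6.018e+11) J/kg ≈ -7907 J/kg = -7.907 kJ/kg.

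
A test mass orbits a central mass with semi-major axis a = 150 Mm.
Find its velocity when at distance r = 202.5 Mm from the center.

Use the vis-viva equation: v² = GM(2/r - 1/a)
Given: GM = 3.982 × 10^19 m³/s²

Convert to SI: a = 150 Mm = 1.5e+08 m; r = 202.5 Mm = 2.025e+08 m.
Vis-viva: v = √(GM · (2/r − 1/a)).
2/r − 1/a = 2/2.025e+08 − 1/1.5e+08 = 3.20988e-09 m⁻¹.
v = √(3.982e+19 · 3.20988e-09) m/s ≈ 3.575e+05 m/s = 357.5 km/s.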